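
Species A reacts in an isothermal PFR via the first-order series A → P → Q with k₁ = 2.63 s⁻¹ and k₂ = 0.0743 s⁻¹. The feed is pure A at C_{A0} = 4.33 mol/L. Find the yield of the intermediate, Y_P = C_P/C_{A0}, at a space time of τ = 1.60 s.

Solving the coupled first-order balances gives C_P(τ) = [k₁/(k₂−k₁)]·C_{A0}·(e^(−k₁τ) − e^(−k₂τ)).
e^(−k₁τ) = e^(−2.63×1.60) = e^(−4.208) = 0.01488; e^(−k₂τ) = e^(−0.1189) = 0.8879.
C_P = 2.63×4.33/(0.0743−2.63) × (0.01488−0.8879) = (-4.456)×(-0.8730) = 3.890 mol/L.
Y_P = C_P/C_{A0} = 3.890/4.33 = 0.898.

0.898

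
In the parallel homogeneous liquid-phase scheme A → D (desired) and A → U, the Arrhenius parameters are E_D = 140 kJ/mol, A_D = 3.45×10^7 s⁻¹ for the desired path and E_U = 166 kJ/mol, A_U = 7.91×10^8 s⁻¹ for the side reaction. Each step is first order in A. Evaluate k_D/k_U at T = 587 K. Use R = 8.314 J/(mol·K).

With equal orders, S_{D/U} = k_D/k_U = (A_D/A_U)·exp[(E_U−E_D)/(RT)].
(E_U−E_D)/(RT) = (166−140)×10³/(8.314×587) = 26000/4880 = 5.328.
k_D/k_U = (3.45×10^7/7.91×10^8)·exp(5.328) = 0.04362 × 205.9 = 8.98.

8.98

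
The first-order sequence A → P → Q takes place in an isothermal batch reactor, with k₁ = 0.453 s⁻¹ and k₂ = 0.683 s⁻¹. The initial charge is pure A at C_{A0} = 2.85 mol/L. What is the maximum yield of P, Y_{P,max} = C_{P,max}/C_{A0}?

0.295

Evaluating C_P at t_opt = ln(k₂/k₁)/(k₂−k₁) gives C_{P,max}/C_{A0} = (k₁/k₂)^[k₂/(k₂−k₁)].
= (0.453/0.683)^(0.683/(0.683−0.453)) = (0.6633)^(2.970) = 0.2954.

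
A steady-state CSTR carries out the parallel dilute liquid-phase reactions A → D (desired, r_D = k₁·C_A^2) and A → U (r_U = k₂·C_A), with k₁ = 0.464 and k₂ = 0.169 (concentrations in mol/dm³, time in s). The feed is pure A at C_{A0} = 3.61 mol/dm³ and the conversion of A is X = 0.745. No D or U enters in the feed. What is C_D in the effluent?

Exit C_A = C_{A0}(1−X) = 3.61×0.255 = 0.9205 mol/dm³.
Rates in a CSTR are evaluated at the outlet concentration: r_D = 0.464×0.9205^2 = 0.3932, r_U = 0.169×0.9205 = 0.1556.
Fraction of consumed A going to D: r_D/(r_D+r_U) = 0.7165.
C_D = 0.7165·C_{A0}·X = 0.7165×3.61×0.745 = 1.93 mol/dm³.

1.93 mol/dm³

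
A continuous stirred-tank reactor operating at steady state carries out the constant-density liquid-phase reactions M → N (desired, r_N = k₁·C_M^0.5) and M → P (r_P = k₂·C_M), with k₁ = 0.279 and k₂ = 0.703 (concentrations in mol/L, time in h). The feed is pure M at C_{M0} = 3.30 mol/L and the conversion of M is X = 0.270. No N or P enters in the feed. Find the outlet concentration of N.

0.181 mol/L

Exit C_M = C_{M0}(1−X) = 3.30×0.730 = 2.409 mol/L.
Rates in a CSTR are evaluated at the outlet concentration: r_N = 0.279×2.409^0.5 = 0.4330, r_P = 0.703×2.409 = 1.694.
Fraction of consumed M going to N: r_N/(r_N+r_P) = 0.2036.
C_N = 0.2036·C_{M0}·X = 0.2036×3.30×0.270 = 0.181 mol/L.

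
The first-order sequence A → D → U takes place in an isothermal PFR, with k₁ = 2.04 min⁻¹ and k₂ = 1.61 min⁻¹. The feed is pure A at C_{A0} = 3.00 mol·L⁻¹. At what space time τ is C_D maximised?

For first-order series the maximum of C_D occurs at τ_opt = ln(k₂/k₁)/(k₂−k₁).
= ln(1.61/2.04)/(1.61−2.04) = ln(0.7892)/-0.4300 = -0.2367/-0.4300 = 0.551 min.

0.551 min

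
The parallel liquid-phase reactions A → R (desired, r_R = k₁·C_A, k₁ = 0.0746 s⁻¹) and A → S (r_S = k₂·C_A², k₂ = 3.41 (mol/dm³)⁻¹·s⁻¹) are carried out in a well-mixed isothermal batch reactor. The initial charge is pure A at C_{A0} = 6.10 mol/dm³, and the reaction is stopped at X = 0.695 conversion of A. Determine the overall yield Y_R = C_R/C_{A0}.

0.00423

C_A = C_{A0}(1−X) = 1.861 mol/dm³.
Along a PFR/batch, dC_R/dC_A = −r_R/(r_R+r_S) = −k₁/(k₁+k₂·C_A).
Integrating from C_{A0} to C_A: C_R = (0.0746/3.41)·ln[(0.0746+3.41·6.10)/(0.0746+3.41·1.86)] = 0.02188·ln(20.88/6.419) = 0.02580 mol/dm³.
Y_R = C_R/C_{A0} = 0.02580/6.10 = 0.00423.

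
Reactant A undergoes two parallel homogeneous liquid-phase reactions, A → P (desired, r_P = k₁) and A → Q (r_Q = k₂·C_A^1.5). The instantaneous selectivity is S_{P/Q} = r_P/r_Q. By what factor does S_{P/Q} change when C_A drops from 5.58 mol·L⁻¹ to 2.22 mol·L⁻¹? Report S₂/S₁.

3.98

S_{P/Q} = (k₁/k₂)·C_A^-1.5, so S₂/S₁ = (C_{A,2}/C_{A,1})^-1.5.
= (2.22/5.58)^(-1.5) = (0.3978)^(-1.5) = 3.98.
Selectivity toward P rises as C_A falls — low-concentration operation is favoured.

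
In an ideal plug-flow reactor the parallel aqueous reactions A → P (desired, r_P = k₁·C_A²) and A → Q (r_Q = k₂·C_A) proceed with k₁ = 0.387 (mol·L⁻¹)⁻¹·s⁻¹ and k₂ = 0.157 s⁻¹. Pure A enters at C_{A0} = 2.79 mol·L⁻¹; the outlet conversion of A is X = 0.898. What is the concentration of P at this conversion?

1.88 mol·L⁻¹

C_A = C_{A0}(1−X) = 0.2846 mol·L⁻¹.
Along a PFR/batch, dC_Q/dC_A = −r_Q/(r_P+r_Q) = −k₂/(k₂+k₁·C_A).
Integrating from C_{A0} to C_A: C_Q = (0.157/0.387)·ln[(0.157+0.387·2.79)/(0.157+0.387·0.285)] = 0.4057·ln(1.237/0.2671) = 0.6217 mol·L⁻¹.
Then C_P = (C_{A0}−C_A) − C_Q = 2.505 − 0.6217 = 1.884 mol·L⁻¹.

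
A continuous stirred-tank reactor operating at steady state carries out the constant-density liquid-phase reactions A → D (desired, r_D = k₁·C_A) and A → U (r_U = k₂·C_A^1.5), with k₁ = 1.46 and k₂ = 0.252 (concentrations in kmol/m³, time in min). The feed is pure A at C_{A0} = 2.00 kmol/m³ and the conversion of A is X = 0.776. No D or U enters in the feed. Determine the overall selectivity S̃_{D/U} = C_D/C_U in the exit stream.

8.66

Exit C_A = C_{A0}(1−X) = 2.00×0.224 = 0.4480 kmol/m³.
In a CSTR the entire volume is at exit conditions, so r_D = 1.46×0.4480 = 0.6541 and r_U = 0.252×0.4480^1.5 = 0.07556.
Overall selectivity = C_D/C_U = r_Dτ/(r_Uτ) = r_D/r_U = 8.66.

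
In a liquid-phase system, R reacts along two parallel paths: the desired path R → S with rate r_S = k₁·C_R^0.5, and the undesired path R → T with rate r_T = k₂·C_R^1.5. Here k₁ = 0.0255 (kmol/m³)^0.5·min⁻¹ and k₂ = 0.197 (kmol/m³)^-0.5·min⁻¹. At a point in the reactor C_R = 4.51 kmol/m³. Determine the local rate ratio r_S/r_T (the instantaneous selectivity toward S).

0.0287

S_{S/T} = r_S/r_T = (k₁·C_R^0.5)/(k₂·C_R^1.5) = (k₁/k₂)·C_R⁻¹.
= (0.0255×4.510^0.5) / (0.197×4.510^1.5) = 0.05415/1.887 = 0.0287.
The undesired path is higher order in R, so low C_R (CSTR or dilute feed) favours S.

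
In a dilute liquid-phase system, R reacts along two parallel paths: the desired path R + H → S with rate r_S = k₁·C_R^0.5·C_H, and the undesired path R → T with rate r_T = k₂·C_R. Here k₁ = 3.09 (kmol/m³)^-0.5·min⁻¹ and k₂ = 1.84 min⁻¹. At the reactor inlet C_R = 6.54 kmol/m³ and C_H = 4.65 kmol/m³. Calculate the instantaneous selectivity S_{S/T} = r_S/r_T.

S_{S/T} = r_S/r_T = (k₁·C_R^0.5·C_H)/(k₂·C_R) = (k₁/k₂)·C_R^-0.5·C_H.
= (3.09×6.540^0.5×4.650) / (1.84×6.540) = 36.75/12.03 = 3.05.
The undesired path is higher order in R, so low C_R (CSTR or dilute feed) favours S.

3.05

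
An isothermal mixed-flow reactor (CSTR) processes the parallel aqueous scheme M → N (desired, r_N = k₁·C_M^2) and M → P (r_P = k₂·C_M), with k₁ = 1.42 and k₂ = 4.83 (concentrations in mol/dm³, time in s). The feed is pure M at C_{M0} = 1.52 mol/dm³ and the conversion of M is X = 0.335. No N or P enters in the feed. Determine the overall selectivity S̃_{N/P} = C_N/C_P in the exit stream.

0.297

Exit C_M = C_{M0}(1−X) = 1.52×0.665 = 1.011 mol/dm³.
A CSTR operates uniformly at the exit composition, giving r_N = 1.451 and r_P = 4.882 (each k·C_M^n at C_M = 1.011).
Overall selectivity = C_N/C_P = r_Nτ/(r_Pτ) = r_N/r_P = 0.297.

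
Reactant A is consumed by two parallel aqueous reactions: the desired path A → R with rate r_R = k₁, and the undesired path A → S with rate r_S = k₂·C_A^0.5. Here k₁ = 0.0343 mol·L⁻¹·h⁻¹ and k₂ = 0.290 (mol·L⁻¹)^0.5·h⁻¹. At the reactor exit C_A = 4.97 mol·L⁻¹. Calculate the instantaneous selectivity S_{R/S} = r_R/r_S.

0.0531

S_{R/S} = r_R/r_S = (k₁)/(k₂·C_A^0.5) = (k₁/k₂)·C_A^-0.5.
= (0.0343) / (0.290×4.970^0.5) = 0.03430/0.6465 = 0.0531.
The undesired path is higher order in A, so low C_A (CSTR or dilute feed) favours R.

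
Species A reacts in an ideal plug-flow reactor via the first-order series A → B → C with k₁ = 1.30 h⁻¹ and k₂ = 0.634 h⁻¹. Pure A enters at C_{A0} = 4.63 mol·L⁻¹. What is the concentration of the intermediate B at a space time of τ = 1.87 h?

1.97 mol·L⁻¹

Solving the coupled first-order balances gives C_B(τ) = [k₁/(k₂−k₁)]·C_{A0}·(e^(−k₁τ) − e^(−k₂τ)).
e^(−k₁τ) = e^(−1.30×1.87) = e^(−2.431) = 0.08795; e^(−k₂τ) = e^(−1.186) = 0.3056.
C_B = 1.30×4.63/(0.634−1.30) × (0.08795−0.3056) = (-9.038)×(-0.2176) = 1.967 mol·L⁻¹.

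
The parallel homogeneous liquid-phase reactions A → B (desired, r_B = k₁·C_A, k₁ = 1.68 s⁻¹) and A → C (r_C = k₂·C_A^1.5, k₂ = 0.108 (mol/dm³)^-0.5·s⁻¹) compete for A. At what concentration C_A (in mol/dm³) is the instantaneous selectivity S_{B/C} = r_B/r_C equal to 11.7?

1.77 mol/dm³

S_{B/C} = (k₁/k₂)·C_A^-0.5 ⇒ C_A = (S·k₂/k₁)^(-2).
= (11.7×0.108/1.68)^(-2) = (0.7521)^(-2) = 1.77 mol/dm³.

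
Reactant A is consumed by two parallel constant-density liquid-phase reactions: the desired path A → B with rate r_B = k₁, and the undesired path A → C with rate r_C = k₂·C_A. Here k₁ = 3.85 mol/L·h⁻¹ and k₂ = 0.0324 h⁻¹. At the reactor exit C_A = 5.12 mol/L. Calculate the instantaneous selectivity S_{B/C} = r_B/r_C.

S_{B/C} = r_B/r_C = (k₁)/(k₂·C_A) = (k₁/k₂)·C_A⁻¹.
= (3.85) / (0.0324×5.120) = 3.850/0.1659 = 23.2.
The undesired path is higher order in A, so low C_A (CSTR or dilute feed) favours B.

23.2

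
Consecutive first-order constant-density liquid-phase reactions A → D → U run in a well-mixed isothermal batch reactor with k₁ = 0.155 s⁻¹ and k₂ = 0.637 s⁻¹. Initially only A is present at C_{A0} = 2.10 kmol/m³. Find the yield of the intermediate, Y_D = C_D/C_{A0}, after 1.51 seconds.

0.132

Solving the coupled first-order balances gives C_D(t) = [k₁/(k₂−k₁)]·C_{A0}·(e^(−k₁t) − e^(−k₂t)).
e^(−k₁t) = e^(−0.155×1.51) = e^(−0.2341) = 0.7913; e^(−k₂t) = e^(−0.9619) = 0.3822.
C_D = 0.155×2.10/(0.637−0.155) × (0.7913−0.3822) = 0.6753×0.4091 = 0.2763 kmol/m³.
Y_D = C_D/C_{A0} = 0.2763/2.10 = 0.132.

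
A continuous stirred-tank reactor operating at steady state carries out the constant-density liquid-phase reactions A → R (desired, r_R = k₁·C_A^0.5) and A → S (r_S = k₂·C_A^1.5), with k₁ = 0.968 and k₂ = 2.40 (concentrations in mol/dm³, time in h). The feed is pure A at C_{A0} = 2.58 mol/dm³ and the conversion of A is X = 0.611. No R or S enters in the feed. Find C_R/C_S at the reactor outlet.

Exit C_A = C_{A0}(1−X) = 2.58×0.389 = 1.004 mol/dm³.
Rates in a CSTR are evaluated at the outlet concentration: r_R = 0.968×1.004^0.5 = 0.9698, r_S = 2.40×1.004^1.5 = 2.413.
Overall selectivity = C_R/C_S = r_Rτ/(r_Sτ) = r_R/r_S = 0.402.

0.402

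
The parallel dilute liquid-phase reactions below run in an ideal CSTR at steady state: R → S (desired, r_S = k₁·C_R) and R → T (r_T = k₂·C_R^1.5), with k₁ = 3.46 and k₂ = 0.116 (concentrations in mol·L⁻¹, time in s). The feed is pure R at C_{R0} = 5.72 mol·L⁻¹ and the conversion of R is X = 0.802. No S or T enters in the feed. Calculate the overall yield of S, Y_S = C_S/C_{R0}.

0.774

Exit C_R = C_{R0}(1−X) = 5.72×0.198 = 1.133 mol·L⁻¹.
In a CSTR the entire volume is at exit conditions, so r_S = 3.46×1.133 = 3.919 and r_T = 0.116×1.133^1.5 = 0.1398.
Fraction of consumed R going to S: r_S/(r_S+r_T) = 0.9656.
C_S = 0.9656·C_{R0}·X = 0.9656×5.72×0.802 = 4.43 mol·L⁻¹; Y_S = C_S/C_{R0} = 0.774.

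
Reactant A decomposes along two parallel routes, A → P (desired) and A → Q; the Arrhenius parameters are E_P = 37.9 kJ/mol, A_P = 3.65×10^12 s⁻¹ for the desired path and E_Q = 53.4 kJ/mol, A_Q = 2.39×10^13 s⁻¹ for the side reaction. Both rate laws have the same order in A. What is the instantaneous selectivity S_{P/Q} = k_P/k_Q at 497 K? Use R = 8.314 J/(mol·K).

6.50

k_P/k_Q = (A_P/A_Q)·exp[−(E_P−E_Q)/(RT)] = (A_P/A_Q)·exp[(E_Q−E_P)/(RT)].
(E_Q−E_P)/(RT) = (53.4−37.9)×10³/(8.314×497) = 15500/4132 = 3.751.
k_P/k_Q = (3.65×10^12/2.39×10^13)·exp(3.751) = 0.1527 × 42.57 = 6.50.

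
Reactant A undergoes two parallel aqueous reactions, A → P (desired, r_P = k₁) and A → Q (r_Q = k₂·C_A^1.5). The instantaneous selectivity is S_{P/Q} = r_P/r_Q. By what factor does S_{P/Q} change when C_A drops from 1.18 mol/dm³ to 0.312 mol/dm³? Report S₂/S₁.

S_{P/Q} = (k₁/k₂)·C_A^-1.5, so S₂/S₁ = (C_{A,2}/C_{A,1})^-1.5.
= (0.312/1.18)^(-1.5) = (0.2644)^(-1.5) = 7.36.
Selectivity toward P rises as C_A falls — low-concentration operation is favoured.

7.36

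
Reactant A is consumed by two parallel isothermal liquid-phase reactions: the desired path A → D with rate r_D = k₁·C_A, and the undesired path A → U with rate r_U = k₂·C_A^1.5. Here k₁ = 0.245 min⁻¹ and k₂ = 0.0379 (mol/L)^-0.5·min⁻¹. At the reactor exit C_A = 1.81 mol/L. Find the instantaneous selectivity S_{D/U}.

4.80

S_{D/U} = r_D/r_U = (k₁·C_A)/(k₂·C_A^1.5) = (k₁/k₂)·C_A^-0.5.
= (0.245×1.810) / (0.0379×1.810^1.5) = 0.4435/0.09229 = 4.80.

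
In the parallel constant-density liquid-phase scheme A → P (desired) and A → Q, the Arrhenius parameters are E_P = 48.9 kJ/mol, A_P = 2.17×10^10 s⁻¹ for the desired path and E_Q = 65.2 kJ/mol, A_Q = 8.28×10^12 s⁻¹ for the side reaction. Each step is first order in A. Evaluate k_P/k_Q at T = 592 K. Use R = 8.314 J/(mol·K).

k_P/k_Q = (A_P/A_Q)·exp[−(E_P−E_Q)/(RT)] = (A_P/A_Q)·exp[(E_Q−E_P)/(RT)].
(E_Q−E_P)/(RT) = (65.2−48.9)×10³/(8.314×592) = 16300/4922 = 3.312.
k_P/k_Q = (2.17×10^10/8.28×10^12)·exp(3.312) = 0.002621 × 27.43 = 0.0719.

0.0719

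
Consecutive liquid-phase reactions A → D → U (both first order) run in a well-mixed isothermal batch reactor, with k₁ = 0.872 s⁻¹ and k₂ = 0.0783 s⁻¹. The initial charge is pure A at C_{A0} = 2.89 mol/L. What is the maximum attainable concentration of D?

2.28 mol/L

For a first-order series the maximum intermediate yield is C_{D,max}/C_{A0} = (k₁/k₂)^[k₂/(k₂−k₁)].
= (0.872/0.0783)^(0.0783/(0.0783−0.872)) = (11.14)^(-0.09865) = 0.7884.
C_{D,max} = 0.7884×2.89 = 2.28 mol/L.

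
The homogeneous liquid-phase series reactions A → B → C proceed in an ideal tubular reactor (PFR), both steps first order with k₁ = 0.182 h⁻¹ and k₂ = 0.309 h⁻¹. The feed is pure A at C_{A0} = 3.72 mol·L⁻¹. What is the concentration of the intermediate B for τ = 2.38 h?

0.902 mol·L⁻¹

The intermediate concentration in a first-order A→B→C sequence is C_B = k₁C_{A0}(e^(−k₁τ) − e^(−k₂τ))/(k₂−k₁).
e^(−k₁τ) = e^(−0.182×2.38) = e^(−0.4332) = 0.6485; e^(−k₂τ) = e^(−0.7354) = 0.4793.
C_B = 0.182×3.72/(0.309−0.182) × (0.6485−0.4793) = 5.331×0.1692 = 0.9018 mol·L⁻¹.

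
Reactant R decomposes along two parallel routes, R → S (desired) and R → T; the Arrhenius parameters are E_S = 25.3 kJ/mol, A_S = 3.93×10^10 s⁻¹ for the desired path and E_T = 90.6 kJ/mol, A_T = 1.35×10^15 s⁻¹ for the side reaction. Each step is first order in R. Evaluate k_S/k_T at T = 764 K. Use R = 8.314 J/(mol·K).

With equal orders, S_{S/T} = k_S/k_T = (A_S/A_T)·exp[(E_T−E_S)/(RT)].
(E_T−E_S)/(RT) = (90.6−25.3)×10³/(8.314×764) = 65300/6352 = 10.28.
k_S/k_T = (3.93×10^10/1.35×10^15)·exp(10.28) = 2.911×10^-5 × 29155 = 0.849.

0.849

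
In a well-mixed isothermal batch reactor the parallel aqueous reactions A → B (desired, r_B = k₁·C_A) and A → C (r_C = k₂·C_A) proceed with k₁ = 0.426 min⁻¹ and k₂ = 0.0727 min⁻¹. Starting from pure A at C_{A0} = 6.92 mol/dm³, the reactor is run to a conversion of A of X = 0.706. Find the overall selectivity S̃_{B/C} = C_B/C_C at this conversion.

5.86

C_A = C_{A0}(1−X) = 2.034 mol/dm³.
Both paths are first order in A, so the instantaneous fraction to B is constant: dC_B/d(−C_A) = k₁/(k₁+k₂) = 0.8542.
C_B = 0.8542·(C_{A0}−C_A) = 0.8542×4.886 = 4.17 mol/dm³.
C_C = (C_{A0}−C_A)−C_B = 0.7122 mol/dm³; S̃_{B/C} = 4.173/0.7122 = 5.86.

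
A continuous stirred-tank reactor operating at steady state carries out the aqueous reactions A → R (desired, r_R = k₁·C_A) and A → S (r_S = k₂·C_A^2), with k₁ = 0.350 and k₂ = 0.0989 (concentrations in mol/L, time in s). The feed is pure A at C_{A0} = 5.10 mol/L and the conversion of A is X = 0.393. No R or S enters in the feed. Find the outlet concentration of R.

1.07 mol/L

Exit C_A = C_{A0}(1−X) = 5.10×0.607 = 3.096 mol/L.
Rates in a CSTR are evaluated at the outlet concentration: r_R = 0.350×3.096 = 1.083, r_S = 0.0989×3.096^2 = 0.9478.
Fraction of consumed A going to R: r_R/(r_R+r_S) = 0.5334.
C_R = 0.5334·C_{A0}·X = 0.5334×5.10×0.393 = 1.07 mol/L.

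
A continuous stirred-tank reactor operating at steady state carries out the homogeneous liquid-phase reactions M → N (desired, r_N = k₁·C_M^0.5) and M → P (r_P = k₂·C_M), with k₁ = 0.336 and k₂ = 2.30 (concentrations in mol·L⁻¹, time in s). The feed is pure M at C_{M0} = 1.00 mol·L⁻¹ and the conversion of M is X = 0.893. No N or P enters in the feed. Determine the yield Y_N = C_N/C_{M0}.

0.276

Exit C_M = C_{M0}(1−X) = 1.00×0.107 = 0.1070 mol·L⁻¹.
Rates in a CSTR are evaluated at the outlet concentration: r_N = 0.336×0.1070^0.5 = 0.1099, r_P = 2.30×0.1070 = 0.2461.
Fraction of consumed M going to N: r_N/(r_N+r_P) = 0.3087.
C_N = 0.3087·C_{M0}·X = 0.3087×1.00×0.893 = 0.276 mol·L⁻¹; Y_N = C_N/C_{M0} = 0.276.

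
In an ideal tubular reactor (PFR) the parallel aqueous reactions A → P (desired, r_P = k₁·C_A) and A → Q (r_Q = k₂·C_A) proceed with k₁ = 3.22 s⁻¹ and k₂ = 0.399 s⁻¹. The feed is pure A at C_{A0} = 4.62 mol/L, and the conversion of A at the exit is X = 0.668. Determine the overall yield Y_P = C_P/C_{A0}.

0.594

C_A = C_{A0}(1−X) = 1.534 mol/L.
Both paths are first order in A, so the instantaneous fraction to P is constant: dC_P/d(−C_A) = k₁/(k₁+k₂) = 0.8897.
C_P = 0.8897·(C_{A0}−C_A) = 0.8897×3.086 = 2.75 mol/L.
Y_P = C_P/C_{A0} = 2.746/4.62 = 0.594.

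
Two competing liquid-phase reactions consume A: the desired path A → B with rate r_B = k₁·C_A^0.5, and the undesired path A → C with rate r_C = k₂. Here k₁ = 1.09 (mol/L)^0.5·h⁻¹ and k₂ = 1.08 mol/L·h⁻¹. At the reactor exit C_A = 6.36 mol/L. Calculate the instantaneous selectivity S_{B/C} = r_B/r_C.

S_{B/C} = r_B/r_C = (k₁·C_A^0.5)/(k₂) = (k₁/k₂)·C_A^0.5.
= (1.09×6.360^0.5) / (1.08) = 2.749/1.080 = 2.55.

2.55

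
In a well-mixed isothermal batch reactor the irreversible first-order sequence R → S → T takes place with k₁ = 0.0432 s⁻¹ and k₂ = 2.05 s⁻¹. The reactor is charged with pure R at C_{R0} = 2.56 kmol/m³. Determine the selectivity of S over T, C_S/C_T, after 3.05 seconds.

The intermediate concentration in a first-order A→B→C sequence is C_S = k₁C_{R0}(e^(−k₁t) − e^(−k₂t))/(k₂−k₁).
e^(−k₁t) = e^(−0.0432×3.05) = e^(−0.1318) = 0.8766; e^(−k₂t) = e^(−6.252) = 0.001926.
C_S = 0.0432×2.56/(2.05−0.0432) × (0.8766−0.001926) = 0.05511×0.8746 = 0.04820 kmol/m³.
C_R = C_{R0}e^(−k₁t) = 2.244 kmol/m³, so C_T = C_{R0}−C_R−C_S = 0.2678 kmol/m³; C_S/C_T = 0.180.

0.180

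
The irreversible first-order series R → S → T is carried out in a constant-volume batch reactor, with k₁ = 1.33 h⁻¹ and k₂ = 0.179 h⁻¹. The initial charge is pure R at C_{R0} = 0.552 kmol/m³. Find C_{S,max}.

0.404 kmol/m³

Evaluating C_S at t_opt = ln(k₂/k₁)/(k₂−k₁) gives C_{S,max}/C_{R0} = (k₁/k₂)^[k₂/(k₂−k₁)].
= (1.33/0.179)^(0.179/(0.179−1.33)) = (7.430)^(-0.1555) = 0.7321.
C_{S,max} = 0.7321×0.552 = 0.404 kmol/m³.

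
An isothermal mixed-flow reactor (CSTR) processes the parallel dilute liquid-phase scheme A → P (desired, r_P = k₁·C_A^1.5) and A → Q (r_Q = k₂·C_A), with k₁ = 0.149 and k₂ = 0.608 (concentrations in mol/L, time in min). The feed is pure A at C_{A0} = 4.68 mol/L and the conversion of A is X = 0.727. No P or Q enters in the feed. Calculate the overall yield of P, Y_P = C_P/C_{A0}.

0.158

Exit C_A = C_{A0}(1−X) = 4.68×0.273 = 1.278 mol/L.
Rates in a CSTR are evaluated at the outlet concentration: r_P = 0.149×1.278^1.5 = 0.2152, r_Q = 0.608×1.278 = 0.7768.
Fraction of consumed A going to P: r_P/(r_P+r_Q) = 0.2169.
C_P = 0.2169·C_{A0}·X = 0.2169×4.68×0.727 = 0.738 mol/L; Y_P = C_P/C_{A0} = 0.158.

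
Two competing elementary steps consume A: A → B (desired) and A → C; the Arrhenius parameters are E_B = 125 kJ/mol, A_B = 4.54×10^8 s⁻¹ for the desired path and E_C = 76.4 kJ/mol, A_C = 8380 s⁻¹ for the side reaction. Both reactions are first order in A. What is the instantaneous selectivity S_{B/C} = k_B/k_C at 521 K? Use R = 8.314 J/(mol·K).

Since both paths have the same order in A, the concentration cancels and S_{B/C} = k_B/k_C = (A_B/A_C)·exp[(E_C−E_B)/(RT)].
(E_C−E_B)/(RT) = (76.4−125)×10³/(8.314×521) = -48600/4332 = -11.22.
k_B/k_C = (4.54×10^8/8380)·exp(-11.22) = 54177 × 1.340×10^-5 = 0.726.
Since E_B > E_C, raising the temperature improves selectivity toward B.

0.726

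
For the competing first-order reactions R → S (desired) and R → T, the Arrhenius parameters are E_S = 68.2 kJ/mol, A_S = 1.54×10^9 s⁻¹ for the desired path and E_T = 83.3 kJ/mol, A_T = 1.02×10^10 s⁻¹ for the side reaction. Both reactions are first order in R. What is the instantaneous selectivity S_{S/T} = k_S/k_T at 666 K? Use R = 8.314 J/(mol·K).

With equal orders, S_{S/T} = k_S/k_T = (A_S/A_T)·exp[(E_T−E_S)/(RT)].
(E_T−E_S)/(RT) = (83.3−68.2)×10³/(8.314×666) = 15100/5537 = 2.727.
k_S/k_T = (1.54×10^9/1.02×10^10)·exp(2.727) = 0.1510 × 15.29 = 2.31.

2.31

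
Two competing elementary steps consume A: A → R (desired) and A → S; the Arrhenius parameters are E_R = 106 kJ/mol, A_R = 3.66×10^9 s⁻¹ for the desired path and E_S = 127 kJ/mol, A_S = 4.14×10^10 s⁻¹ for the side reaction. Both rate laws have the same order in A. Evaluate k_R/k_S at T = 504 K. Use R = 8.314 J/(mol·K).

13.3

k_R/k_S = (A_R/A_S)·exp[−(E_R−E_S)/(RT)] = (A_R/A_S)·exp[(E_S−E_R)/(RT)].
(E_S−E_R)/(RT) = (127−106)×10³/(8.314×504) = 21000/4190 = 5.012.
k_R/k_S = (3.66×10^9/4.14×10^10)·exp(5.012) = 0.08841 × 150.1 = 13.3.
Since E_R < E_S, lowering the temperature improves selectivity toward R.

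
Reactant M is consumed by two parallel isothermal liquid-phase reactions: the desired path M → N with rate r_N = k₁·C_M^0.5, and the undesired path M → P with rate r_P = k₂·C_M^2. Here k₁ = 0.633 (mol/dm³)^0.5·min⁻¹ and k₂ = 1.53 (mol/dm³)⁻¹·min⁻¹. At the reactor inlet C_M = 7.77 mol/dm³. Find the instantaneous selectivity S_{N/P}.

0.0191

S_{N/P} = r_N/r_P = (k₁·C_M^0.5)/(k₂·C_M^2) = (k₁/k₂)·C_M^-1.5.
= (0.633×7.770^0.5) / (1.53×7.770^2) = 1.764/92.37 = 0.0191.
The undesired path is higher order in M, so low C_M (CSTR or dilute feed) favours N.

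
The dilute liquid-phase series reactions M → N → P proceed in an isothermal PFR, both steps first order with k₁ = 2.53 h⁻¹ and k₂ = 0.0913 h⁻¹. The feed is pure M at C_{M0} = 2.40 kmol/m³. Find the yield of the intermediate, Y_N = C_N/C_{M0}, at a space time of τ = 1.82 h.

For first-order series with pure M initially, C_N(τ) = k₁C_{M0}/(k₂−k₁)·(e^(−k₁τ) − e^(−k₂τ)).
e^(−k₁τ) = e^(−2.53×1.82) = e^(−4.605) = 0.01001; e^(−k₂τ) = e^(−0.1662) = 0.8469.
C_N = 2.53×2.40/(0.0913−2.53) × (0.01001−0.8469) = (-2.490)×(-0.8369) = 2.084 kmol/m³.
Y_N = C_N/C_{M0} = 2.084/2.40 = 0.868.

0.868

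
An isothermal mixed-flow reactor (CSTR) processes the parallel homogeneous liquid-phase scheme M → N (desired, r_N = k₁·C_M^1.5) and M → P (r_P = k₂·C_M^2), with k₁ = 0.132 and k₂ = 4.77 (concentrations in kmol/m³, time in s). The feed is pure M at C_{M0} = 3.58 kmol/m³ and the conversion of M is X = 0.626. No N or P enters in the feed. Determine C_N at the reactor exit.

0.0523 kmol/m³

Exit C_M = C_{M0}(1−X) = 3.58×0.374 = 1.339 kmol/m³.
A CSTR operates uniformly at the exit composition, giving r_N = 0.2045 and r_P = 8.551 (each k·C_M^n at C_M = 1.339).
Fraction of consumed M going to N: r_N/(r_N+r_P) = 0.02336.
C_N = 0.02336·C_{M0}·X = 0.02336×3.58×0.626 = 0.0523 kmol/m³.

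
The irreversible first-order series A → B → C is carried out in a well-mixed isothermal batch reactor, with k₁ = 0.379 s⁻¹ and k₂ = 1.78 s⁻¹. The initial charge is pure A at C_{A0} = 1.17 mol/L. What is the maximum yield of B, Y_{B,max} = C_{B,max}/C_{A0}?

0.140

Evaluating C_B at t_opt = ln(k₂/k₁)/(k₂−k₁) gives C_{B,max}/C_{A0} = (k₁/k₂)^[k₂/(k₂−k₁)].
= (0.379/1.78)^(1.78/(1.78−0.379)) = (0.2129)^(1.271) = 0.1401.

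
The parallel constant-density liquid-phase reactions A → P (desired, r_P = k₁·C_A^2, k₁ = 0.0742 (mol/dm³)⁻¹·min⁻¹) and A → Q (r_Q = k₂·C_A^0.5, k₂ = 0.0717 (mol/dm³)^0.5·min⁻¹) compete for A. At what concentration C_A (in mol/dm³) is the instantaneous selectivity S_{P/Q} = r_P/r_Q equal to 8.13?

S_{P/Q} = (k₁/k₂)·C_A^1.5 ⇒ C_A = (S·k₂/k₁)^(1/1.5).
= (8.13×0.0717/0.0742)^(0.6667) = (7.856)^(0.6667) = 3.95 mol/dm³.

3.95 mol/dm³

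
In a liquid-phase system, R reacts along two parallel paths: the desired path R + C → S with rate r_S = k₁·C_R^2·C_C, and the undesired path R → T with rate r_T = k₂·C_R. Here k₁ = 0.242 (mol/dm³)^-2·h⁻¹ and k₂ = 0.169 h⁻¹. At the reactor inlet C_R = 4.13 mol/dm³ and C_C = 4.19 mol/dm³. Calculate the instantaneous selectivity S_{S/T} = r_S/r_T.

24.8

S_{S/T} = r_S/r_T = (k₁·C_R^2·C_C)/(k₂·C_R) = (k₁/k₂)·C_R·C_C.
= (0.242×4.130^2×4.190) / (0.169×4.130) = 17.30/0.6980 = 24.8.
Since the desired path is higher order in R, keeping C_R high (PFR or concentrated feed) favours S.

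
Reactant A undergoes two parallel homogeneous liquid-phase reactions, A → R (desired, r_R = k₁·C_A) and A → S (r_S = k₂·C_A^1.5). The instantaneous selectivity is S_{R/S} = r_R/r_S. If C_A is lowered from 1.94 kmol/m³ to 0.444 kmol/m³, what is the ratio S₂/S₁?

S_{R/S} = (k₁/k₂)·C_A^-0.5, so S₂/S₁ = (C_{A,2}/C_{A,1})^-0.5.
= (0.444/1.94)^(-0.5) = (0.2289)^(-0.5) = 2.09.

2.09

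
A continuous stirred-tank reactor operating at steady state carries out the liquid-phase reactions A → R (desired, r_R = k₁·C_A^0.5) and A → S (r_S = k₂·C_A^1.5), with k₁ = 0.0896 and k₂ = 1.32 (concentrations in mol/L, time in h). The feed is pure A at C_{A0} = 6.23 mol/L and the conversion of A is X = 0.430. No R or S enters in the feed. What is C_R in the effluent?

0.0502 mol/L

Exit C_A = C_{A0}(1−X) = 6.23×0.570 = 3.551 mol/L.
A CSTR operates uniformly at the exit composition, giving r_R = 0.1688 and r_S = 8.833 (each k·C_A^n at C_A = 3.551).
Fraction of consumed A going to R: r_R/(r_R+r_S) = 0.01876.
C_R = 0.01876·C_{A0}·X = 0.01876×6.23×0.430 = 0.0502 mol/L.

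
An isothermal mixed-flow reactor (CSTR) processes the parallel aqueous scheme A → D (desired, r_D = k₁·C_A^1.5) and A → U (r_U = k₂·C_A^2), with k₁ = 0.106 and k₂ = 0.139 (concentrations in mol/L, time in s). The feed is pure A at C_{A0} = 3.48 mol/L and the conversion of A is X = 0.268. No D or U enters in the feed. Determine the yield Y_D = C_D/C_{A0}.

0.0866

Exit C_A = C_{A0}(1−X) = 3.48×0.732 = 2.547 mol/L.
A CSTR operates uniformly at the exit composition, giving r_D = 0.4310 and r_U = 0.9020 (each k·C_A^n at C_A = 2.547).
Fraction of consumed A going to D: r_D/(r_D+r_U) = 0.3233.
C_D = 0.3233·C_{A0}·X = 0.3233×3.48×0.268 = 0.302 mol/L; Y_D = C_D/C_{A0} = 0.0866.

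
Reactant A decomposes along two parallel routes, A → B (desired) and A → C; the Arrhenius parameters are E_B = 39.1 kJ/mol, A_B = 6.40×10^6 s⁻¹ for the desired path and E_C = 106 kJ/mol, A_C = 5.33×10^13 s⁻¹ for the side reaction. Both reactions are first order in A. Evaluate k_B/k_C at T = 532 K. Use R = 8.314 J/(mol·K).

0.445

k_B/k_C = (A_B/A_C)·exp[−(E_B−E_C)/(RT)] = (A_B/A_C)·exp[(E_C−E_B)/(RT)].
(E_C−E_B)/(RT) = (106−39.1)×10³/(8.314×532) = 66900/4423 = 15.13.
k_B/k_C = (6.40×10^6/5.33×10^13)·exp(15.13) = 1.201×10^-7 × 3.705×10^6 = 0.445.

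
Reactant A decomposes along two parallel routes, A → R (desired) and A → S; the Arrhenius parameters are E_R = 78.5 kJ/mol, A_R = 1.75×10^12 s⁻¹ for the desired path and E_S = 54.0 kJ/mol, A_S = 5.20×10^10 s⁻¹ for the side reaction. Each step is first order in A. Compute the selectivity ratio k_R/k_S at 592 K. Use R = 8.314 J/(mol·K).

k_R/k_S = (A_R/A_S)·exp[−(E_R−E_S)/(RT)] = (A_R/A_S)·exp[(E_S−E_R)/(RT)].
(E_S−E_R)/(RT) = (54.0−78.5)×10³/(8.314×592) = -24500/4922 = -4.978.
k_R/k_S = (1.75×10^12/5.20×10^10)·exp(-4.978) = 33.65 × 0.006889 = 0.232.

0.232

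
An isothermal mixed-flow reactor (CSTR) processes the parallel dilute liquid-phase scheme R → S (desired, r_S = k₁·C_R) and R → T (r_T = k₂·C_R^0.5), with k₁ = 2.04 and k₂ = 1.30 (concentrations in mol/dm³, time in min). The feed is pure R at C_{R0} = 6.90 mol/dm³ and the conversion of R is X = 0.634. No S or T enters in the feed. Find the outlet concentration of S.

Exit C_R = C_{R0}(1−X) = 6.90×0.366 = 2.525 mol/dm³.
Rates in a CSTR are evaluated at the outlet concentration: r_S = 2.04×2.525 = 5.152, r_T = 1.30×2.525^0.5 = 2.066.
Fraction of consumed R going to S: r_S/(r_S+r_T) = 0.7138.
C_S = 0.7138·C_{R0}·X = 0.7138×6.90×0.634 = 3.12 mol/dm³.

3.12 mol/dm³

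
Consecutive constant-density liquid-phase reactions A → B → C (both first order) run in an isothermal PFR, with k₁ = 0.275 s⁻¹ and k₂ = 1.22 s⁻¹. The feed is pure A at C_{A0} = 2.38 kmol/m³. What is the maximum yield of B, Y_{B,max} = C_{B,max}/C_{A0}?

0.146

For a first-order series the maximum intermediate yield is C_{B,max}/C_{A0} = (k₁/k₂)^[k₂/(k₂−k₁)].
= (0.275/1.22)^(1.22/(1.22−0.275)) = (0.2254)^(1.291) = 0.1461.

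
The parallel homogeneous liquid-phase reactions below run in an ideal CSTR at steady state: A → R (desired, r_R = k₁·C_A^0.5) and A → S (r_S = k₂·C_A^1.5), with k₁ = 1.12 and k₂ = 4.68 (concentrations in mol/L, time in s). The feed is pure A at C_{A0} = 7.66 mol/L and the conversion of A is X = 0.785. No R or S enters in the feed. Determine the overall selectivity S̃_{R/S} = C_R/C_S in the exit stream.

Exit C_A = C_{A0}(1−X) = 7.66×0.215 = 1.647 mol/L.
Rates in a CSTR are evaluated at the outlet concentration: r_R = 1.12×1.647^0.5 = 1.437, r_S = 4.68×1.647^1.5 = 9.891.
Overall selectivity = C_R/C_S = r_Rτ/(r_Sτ) = r_R/r_S = 0.145.

0.145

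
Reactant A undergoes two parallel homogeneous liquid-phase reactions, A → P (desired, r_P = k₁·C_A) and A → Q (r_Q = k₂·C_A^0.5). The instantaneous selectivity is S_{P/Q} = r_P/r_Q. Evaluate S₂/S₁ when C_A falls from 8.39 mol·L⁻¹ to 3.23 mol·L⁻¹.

0.620

S_{P/Q} = (k₁/k₂)·C_A^0.5, so S₂/S₁ = (C_{A,2}/C_{A,1})^0.5.
= (3.23/8.39)^0.5 = (0.3850)^0.5 = 0.620.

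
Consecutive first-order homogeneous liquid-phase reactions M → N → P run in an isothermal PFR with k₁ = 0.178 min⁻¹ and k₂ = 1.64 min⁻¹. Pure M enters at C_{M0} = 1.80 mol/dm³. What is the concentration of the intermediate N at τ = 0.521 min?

For first-order series with pure M initially, C_N(τ) = k₁C_{M0}/(k₂−k₁)·(e^(−k₁τ) − e^(−k₂τ)).
e^(−k₁τ) = e^(−0.178×0.521) = e^(−0.09274) = 0.9114; e^(−k₂τ) = e^(−0.8544) = 0.4255.
C_N = 0.178×1.80/(1.64−0.178) × (0.9114−0.4255) = 0.2192×0.4859 = 0.1065 mol/dm³.

0.106 mol/dm³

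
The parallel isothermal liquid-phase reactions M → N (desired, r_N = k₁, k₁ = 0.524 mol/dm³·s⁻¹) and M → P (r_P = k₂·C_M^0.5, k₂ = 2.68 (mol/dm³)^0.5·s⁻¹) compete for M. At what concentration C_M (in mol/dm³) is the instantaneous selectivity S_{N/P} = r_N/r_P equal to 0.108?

S_{N/P} = (k₁/k₂)·C_M^-0.5 ⇒ C_M = (S·k₂/k₁)^(-2).
= (0.108×2.68/0.524)^(-2) = (0.5524)^(-2) = 3.28 mol/dm³.

3.28 mol/dm³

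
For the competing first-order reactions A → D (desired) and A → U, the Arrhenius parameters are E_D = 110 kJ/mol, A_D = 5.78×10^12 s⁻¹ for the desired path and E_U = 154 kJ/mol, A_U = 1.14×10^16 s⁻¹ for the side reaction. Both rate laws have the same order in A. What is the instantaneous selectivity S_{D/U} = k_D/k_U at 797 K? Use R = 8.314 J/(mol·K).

Since both paths have the same order in A, the concentration cancels and S_{D/U} = k_D/k_U = (A_D/A_U)·exp[(E_U−E_D)/(RT)].
(E_U−E_D)/(RT) = (154−110)×10³/(8.314×797) = 44000/6626 = 6.640.
k_D/k_U = (5.78×10^12/1.14×10^16)·exp(6.640) = 5.070×10^-4 × 765.3 = 0.388.

0.388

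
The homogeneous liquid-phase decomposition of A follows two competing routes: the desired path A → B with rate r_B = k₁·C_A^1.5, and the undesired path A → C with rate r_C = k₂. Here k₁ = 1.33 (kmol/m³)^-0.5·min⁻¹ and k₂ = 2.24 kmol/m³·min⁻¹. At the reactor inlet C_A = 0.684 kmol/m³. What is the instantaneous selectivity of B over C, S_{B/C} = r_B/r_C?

0.336

S_{B/C} = r_B/r_C = (k₁·C_A^1.5)/(k₂) = (k₁/k₂)·C_A^1.5.
= (1.33×0.6840^1.5) / (2.24) = 0.7524/2.240 = 0.336.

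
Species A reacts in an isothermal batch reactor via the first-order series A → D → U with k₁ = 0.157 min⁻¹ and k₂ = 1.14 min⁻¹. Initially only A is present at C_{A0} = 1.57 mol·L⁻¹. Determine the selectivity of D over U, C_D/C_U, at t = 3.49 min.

The intermediate concentration in a first-order A→B→C sequence is C_D = k₁C_{A0}(e^(−k₁t) − e^(−k₂t))/(k₂−k₁).
e^(−k₁t) = e^(−0.157×3.49) = e^(−0.5479) = 0.5781; e^(−k₂t) = e^(−3.979) = 0.01871.
C_D = 0.157×1.57/(1.14−0.157) × (0.5781−0.01871) = 0.2508×0.5594 = 0.1403 mol·L⁻¹.
C_A = C_{A0}e^(−k₁t) = 0.9077 mol·L⁻¹, so C_U = C_{A0}−C_A−C_D = 0.5220 mol·L⁻¹; C_D/C_U = 0.269.

0.269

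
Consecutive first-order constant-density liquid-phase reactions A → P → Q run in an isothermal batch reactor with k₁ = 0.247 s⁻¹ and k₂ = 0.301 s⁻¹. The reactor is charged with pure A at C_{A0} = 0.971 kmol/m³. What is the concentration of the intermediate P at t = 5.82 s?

The intermediate concentration in a first-order A→B→C sequence is C_P = k₁C_{A0}(e^(−k₁t) − e^(−k₂t))/(k₂−k₁).
e^(−k₁t) = e^(−0.247×5.82) = e^(−1.438) = 0.2375; e^(−k₂t) = e^(−1.752) = 0.1735.
C_P = 0.247×0.971/(0.301−0.247) × (0.2375−0.1735) = 4.441×0.06405 = 0.2845 kmol/m³.

0.284 kmol/m³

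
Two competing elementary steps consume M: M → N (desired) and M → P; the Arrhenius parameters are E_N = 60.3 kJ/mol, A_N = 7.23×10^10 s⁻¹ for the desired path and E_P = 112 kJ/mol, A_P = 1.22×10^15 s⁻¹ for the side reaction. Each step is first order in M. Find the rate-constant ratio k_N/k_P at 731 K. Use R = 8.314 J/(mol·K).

Since both paths have the same order in M, the concentration cancels and S_{N/P} = k_N/k_P = (A_N/A_P)·exp[(E_P−E_N)/(RT)].
(E_P−E_N)/(RT) = (112−60.3)×10³/(8.314×731) = 51700/6078 = 8.507.
k_N/k_P = (7.23×10^10/1.22×10^15)·exp(8.507) = 5.926×10^-5 × 4948 = 0.293.
Since E_N < E_P, lowering the temperature improves selectivity toward N.

0.293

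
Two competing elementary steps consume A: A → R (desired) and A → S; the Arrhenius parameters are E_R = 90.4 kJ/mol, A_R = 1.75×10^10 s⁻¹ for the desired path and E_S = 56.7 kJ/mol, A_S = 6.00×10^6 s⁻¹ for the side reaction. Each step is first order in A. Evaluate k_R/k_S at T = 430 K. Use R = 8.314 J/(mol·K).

Since both paths have the same order in A, the concentration cancels and S_{R/S} = k_R/k_S = (A_R/A_S)·exp[(E_S−E_R)/(RT)].
(E_S−E_R)/(RT) = (56.7−90.4)×10³/(8.314×430) = -33700/3575 = -9.427.
k_R/k_S = (1.75×10^10/6.00×10^6)·exp(-9.427) = 2917 × 8.056×10^-5 = 0.235.

0.235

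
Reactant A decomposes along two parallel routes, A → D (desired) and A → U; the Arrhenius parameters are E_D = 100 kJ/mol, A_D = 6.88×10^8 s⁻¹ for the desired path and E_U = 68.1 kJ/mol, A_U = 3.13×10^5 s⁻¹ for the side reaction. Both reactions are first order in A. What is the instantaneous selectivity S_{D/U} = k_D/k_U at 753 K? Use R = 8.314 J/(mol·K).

13.5

Since both paths have the same order in A, the concentration cancels and S_{D/U} = k_D/k_U = (A_D/A_U)·exp[(E_U−E_D)/(RT)].
(E_U−E_D)/(RT) = (68.1−100)×10³/(8.314×753) = -31900/6260 = -5.095.
k_D/k_U = (6.88×10^8/3.13×10^5)·exp(-5.095) = 2198 × 0.006124 = 13.5.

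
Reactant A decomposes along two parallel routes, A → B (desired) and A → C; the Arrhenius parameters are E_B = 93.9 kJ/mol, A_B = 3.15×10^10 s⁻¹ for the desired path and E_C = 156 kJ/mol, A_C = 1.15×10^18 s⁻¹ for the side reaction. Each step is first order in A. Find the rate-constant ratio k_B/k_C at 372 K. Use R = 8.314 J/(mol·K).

k_B/k_C = (A_B/A_C)·exp[−(E_B−E_C)/(RT)] = (A_B/A_C)·exp[(E_C−E_B)/(RT)].
(E_C−E_B)/(RT) = (156−93.9)×10³/(8.314×372) = 62100/3093 = 20.08.
k_B/k_C = (3.15×10^10/1.15×10^18)·exp(20.08) = 2.739×10^-8 × 5.250×10^8 = 14.4.
Since E_B < E_C, lowering the temperature improves selectivity toward B.

14.4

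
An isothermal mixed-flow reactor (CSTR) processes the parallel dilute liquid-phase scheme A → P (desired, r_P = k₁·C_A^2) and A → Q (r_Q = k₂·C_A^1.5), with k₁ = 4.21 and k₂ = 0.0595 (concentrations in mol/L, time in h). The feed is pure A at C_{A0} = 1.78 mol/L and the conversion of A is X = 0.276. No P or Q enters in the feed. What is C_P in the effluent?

Exit C_A = C_{A0}(1−X) = 1.78×0.724 = 1.289 mol/L.
In a CSTR the entire volume is at exit conditions, so r_P = 4.21×1.289^2 = 6.992 and r_Q = 0.0595×1.289^1.5 = 0.08705.
Fraction of consumed A going to P: r_P/(r_P+r_Q) = 0.9877.
C_P = 0.9877·C_{A0}·X = 0.9877×1.78×0.276 = 0.485 mol/L.

0.485 mol/L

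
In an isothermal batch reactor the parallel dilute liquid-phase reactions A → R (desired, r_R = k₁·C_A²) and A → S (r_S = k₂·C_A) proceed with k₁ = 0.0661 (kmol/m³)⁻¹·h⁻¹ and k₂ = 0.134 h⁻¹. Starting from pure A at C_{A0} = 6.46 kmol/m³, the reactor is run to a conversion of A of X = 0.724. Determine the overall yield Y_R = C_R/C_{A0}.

C_A = C_{A0}(1−X) = 1.783 kmol/m³.
Along a PFR/batch, dC_S/dC_A = −r_S/(r_R+r_S) = −k₂/(k₂+k₁·C_A).
Integrating from C_{A0} to C_A: C_S = (0.134/0.0661)·ln[(0.134+0.0661·6.46)/(0.134+0.0661·1.78)] = 2.027·ln(0.5610/0.2519) = 1.624 kmol/m³.
Then C_R = (C_{A0}−C_A) − C_S = 4.677 − 1.624 = 3.053 kmol/m³.
Y_R = C_R/C_{A0} = 3.053/6.46 = 0.473.

0.473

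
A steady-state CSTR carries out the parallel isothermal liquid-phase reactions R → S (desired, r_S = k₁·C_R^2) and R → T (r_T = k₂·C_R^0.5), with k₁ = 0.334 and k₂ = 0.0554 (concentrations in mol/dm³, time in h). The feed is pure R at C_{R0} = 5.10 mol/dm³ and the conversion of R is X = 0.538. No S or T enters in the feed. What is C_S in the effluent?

Exit C_R = C_{R0}(1−X) = 5.10×0.462 = 2.356 mol/dm³.
In a CSTR the entire volume is at exit conditions, so r_S = 0.334×2.356^2 = 1.854 and r_T = 0.0554×2.356^0.5 = 0.08504.
Fraction of consumed R going to S: r_S/(r_S+r_T) = 0.9561.
C_S = 0.9561·C_{R0}·X = 0.9561×5.10×0.538 = 2.62 mol/dm³.

2.62 mol/dm³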